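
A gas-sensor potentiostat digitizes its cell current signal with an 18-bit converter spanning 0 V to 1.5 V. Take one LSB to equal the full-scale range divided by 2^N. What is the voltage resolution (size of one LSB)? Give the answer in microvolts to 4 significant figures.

5.722 µV

Full-scale range = 1.5 V.
There are 2^18 = 262144 steps.
LSB = 1.5 V / 2^18 = 5.722 µV.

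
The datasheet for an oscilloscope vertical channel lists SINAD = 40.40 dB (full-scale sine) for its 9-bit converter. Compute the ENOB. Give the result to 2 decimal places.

6.42 bits

ENOB = (SINAD − 1.76) / 6.02 = (40.40 − 1.76) / 6.02 = 38.64 / 6.02 = 6.4186.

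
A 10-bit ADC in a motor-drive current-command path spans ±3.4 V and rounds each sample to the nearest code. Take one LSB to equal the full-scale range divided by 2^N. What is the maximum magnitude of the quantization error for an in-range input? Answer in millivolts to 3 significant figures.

3.32 mV

Span: 3.4 V − (-3.4 V) = 6.8 V.
LSB = 6.8 V / 2^10 = 6.6406 mV.
|e|_max = LSB/2 = 3.32 mV.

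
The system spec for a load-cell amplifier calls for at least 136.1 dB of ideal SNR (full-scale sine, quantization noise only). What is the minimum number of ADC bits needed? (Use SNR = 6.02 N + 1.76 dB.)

23 bits

Required N = ⌈(136.1 − 1.76)/6.02⌉ = ⌈22.316⌉ = 23.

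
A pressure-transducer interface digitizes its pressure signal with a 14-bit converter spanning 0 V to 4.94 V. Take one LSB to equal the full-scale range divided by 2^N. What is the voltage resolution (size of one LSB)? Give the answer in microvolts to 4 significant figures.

V_FS = 4.94 V.
Number of codes = 2^14 = 16384.
LSB = 4.94 V / 2^14 = 301.5 µV.

301.5 µV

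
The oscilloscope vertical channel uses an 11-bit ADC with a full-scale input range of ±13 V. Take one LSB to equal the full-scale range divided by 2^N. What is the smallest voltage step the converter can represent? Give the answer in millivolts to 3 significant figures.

12.7 mV

Full-scale range = 13 V − (-13 V) = 26 V.
2^11 = 2048 levels.
LSB = 26 V / 2^11 = 12.7 mV.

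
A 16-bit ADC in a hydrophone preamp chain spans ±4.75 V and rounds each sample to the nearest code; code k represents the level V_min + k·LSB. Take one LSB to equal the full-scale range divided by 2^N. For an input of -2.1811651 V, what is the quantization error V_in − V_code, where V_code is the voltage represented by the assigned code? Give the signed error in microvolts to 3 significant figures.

+25.4 µV

The full-scale span is 4.75 − (-4.75) = 9.5 V. LSB = 9.5 V / 2^16 ≈ 145.0 µV.
(V_in − V_min)/LSB = (-2.1811651 − (-4.75)) × 65536/9.5 = 17721.1752 → nearest code k = 17721.
Reconstructed level: -4.75 + 17721 × 9.5/65536 V = -2.1811904907 V.
e = -2.1811651 − (-2.1811904907) = +25.4 µV.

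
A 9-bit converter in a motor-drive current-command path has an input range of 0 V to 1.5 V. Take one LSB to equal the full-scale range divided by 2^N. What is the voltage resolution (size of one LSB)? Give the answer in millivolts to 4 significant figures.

2.930 mV

Span = 1.5 V.
2^9 = 512 levels.
LSB = 1.5 V / 2^9 = 2.930 mV.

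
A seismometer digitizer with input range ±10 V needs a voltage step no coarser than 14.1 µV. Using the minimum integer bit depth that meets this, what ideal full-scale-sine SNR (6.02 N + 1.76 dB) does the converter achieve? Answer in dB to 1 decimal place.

The full-scale span is 10 − (-10) = 20 V.
Need 2^N ≥ 20 V / 14.1 µV = 1.418e6 → N_min = 21.
Ideal SNR at N = 21: 6.02·21 + 1.76 = 128.2 dB.

128.2 dB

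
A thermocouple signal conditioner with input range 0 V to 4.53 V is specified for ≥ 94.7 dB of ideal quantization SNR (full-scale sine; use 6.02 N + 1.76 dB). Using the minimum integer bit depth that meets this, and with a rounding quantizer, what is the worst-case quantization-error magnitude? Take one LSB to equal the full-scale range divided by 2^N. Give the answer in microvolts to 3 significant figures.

V_FS = 4.53 V.
Solving 6.02 N ≥ 94.7 − 1.76: N ≥ 15.439. Round up → N = 16.
One LSB is 4.53 V / 65536 = 69.122 µV.
|e|_max = LSB/2 = 34.6 µV.

34.6 µV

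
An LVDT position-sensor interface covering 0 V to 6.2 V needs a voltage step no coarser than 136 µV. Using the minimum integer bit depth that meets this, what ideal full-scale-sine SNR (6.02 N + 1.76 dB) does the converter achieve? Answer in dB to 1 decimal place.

Full-scale range = 6.2 V.
Need 2^N ≥ 6.2 V / 136 µV = 45590 → N_min = 16.
Ideal SNR at N = 16: 6.02·16 + 1.76 = 98.1 dB.

98.1 dB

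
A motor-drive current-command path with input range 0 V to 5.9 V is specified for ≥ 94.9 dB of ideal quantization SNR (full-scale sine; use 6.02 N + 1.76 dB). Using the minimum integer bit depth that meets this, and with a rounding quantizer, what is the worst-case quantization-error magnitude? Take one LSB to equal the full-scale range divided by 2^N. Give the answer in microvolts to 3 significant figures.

Span = 5.9 V.
6.02 N + 1.76 ≥ 94.9 gives N ≥ 15.472, so the minimum integer is 16.
LSB = 5.9 V ÷ 2^16 = 5.9/65536 V = 90.027 µV.
|e|_max = LSB/2 = 45.0 µV.

45.0 µV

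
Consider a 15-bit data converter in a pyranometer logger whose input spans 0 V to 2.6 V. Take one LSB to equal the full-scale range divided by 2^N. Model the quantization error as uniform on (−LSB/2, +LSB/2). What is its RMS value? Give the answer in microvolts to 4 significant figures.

22.91 µV

Full-scale range = 2.6 V.
One LSB is 2.6 V / 32768 = 79.3457 µV.
For a uniform distribution on [−LSB/2, +LSB/2], V_rms = LSB/√12 = 79.3457 µV/3.4641 = 22.91 µV.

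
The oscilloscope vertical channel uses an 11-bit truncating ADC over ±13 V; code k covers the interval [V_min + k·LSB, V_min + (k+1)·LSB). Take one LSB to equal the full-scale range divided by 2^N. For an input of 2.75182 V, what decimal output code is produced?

Span: 13 V − (-13 V) = 26 V. LSB = 26 V / 2^11 ≈ 12.70 mV.
(V_in − V_min) × 2^11/range = (2.75182 − (-13)) × 2048/26 = 1240.759.
Floor → code = 1240.

1240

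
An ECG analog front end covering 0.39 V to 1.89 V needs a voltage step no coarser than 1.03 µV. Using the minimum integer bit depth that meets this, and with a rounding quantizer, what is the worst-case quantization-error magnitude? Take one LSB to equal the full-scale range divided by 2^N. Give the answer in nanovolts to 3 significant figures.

Range = 1.89 − (0.39) = 1.5 V.
Levels needed ≥ 1.5/1.03 µV = 1.456e6. 2^21 = 2097152 suffices, so N_min = 21.
One LSB is 1.5 V / 2097152 = 0.71526 µV.
Half an LSB is 358 nV.

358 nV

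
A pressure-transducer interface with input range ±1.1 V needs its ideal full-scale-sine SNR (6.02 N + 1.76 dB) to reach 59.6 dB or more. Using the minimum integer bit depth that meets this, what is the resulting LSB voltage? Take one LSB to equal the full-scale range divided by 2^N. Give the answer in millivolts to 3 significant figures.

2.15 mV

Full-scale range = 1.1 V − (-1.1 V) = 2.2 V.
Required N = ⌈(59.6 − 1.76)/6.02⌉ = ⌈9.608⌉ = 10.
One LSB is 2.2 V / 1024 = 2.15 mV.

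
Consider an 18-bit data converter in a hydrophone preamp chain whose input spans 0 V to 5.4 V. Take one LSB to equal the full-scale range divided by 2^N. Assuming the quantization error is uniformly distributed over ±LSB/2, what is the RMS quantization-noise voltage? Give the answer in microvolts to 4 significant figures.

5.947 µV

Range is 5.4 V.
One LSB is 5.4 V / 262144 = 20.5994 µV.
RMS of a uniform error over width LSB is LSB/√12 = 5.947 µV.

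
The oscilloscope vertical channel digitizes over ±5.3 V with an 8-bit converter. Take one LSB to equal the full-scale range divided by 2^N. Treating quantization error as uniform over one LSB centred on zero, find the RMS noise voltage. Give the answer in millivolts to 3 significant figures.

Span: 5.3 V − (-5.3 V) = 10.6 V.
Step size = 10.6/256 V = 41.406 mV.
RMS of a uniform error over width LSB is LSB/√12 = 12.0 mV.

12.0 mV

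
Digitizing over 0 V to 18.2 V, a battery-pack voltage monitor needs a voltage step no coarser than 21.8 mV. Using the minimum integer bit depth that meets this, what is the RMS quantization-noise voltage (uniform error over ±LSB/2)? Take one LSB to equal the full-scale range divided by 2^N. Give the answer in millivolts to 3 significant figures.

5.13 mV

Full-scale range = 18.2 V.
18.2 V / 21.8 mV = 834.9. Since 2^9 = 512 and 2^10 = 1024, N = 10.
Step size = 18.2/1024 V = 17.773 mV.
RMS noise = LSB/√12 = 5.13 mV.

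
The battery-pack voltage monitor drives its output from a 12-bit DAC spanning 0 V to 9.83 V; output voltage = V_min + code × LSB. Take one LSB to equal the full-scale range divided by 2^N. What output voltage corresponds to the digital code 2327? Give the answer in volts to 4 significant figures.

V_FS = 9.83 V. LSB = 9.83 V / 2^12.
Output = V_min + (2327/4096) × range = 0 + 0.568115 × 9.83 V
      = 0 + 5.58457 = 5.58457 V.

5.585 V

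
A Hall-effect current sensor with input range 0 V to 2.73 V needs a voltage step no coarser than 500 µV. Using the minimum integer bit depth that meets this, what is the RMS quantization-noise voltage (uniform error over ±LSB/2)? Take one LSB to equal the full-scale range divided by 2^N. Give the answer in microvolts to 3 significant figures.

96.2 µV

Full-scale range = 2.73 V.
Need 2^N ≥ 2.73 V / 0.500 mV = 5460 → N_min = 13.
One LSB is 2.73 V / 8192 = 333.25 µV.
σ_q = LSB/√12 = 333.25 µV/3.4641 = 96.2 µV.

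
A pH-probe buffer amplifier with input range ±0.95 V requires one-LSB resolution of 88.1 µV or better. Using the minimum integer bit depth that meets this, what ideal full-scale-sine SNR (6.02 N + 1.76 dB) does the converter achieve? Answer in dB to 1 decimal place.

Full-scale range = 0.95 V − (-0.95 V) = 1.9 V.
Need 2^N ≥ 1.9 V / 88.1 µV = 21570 → N_min = 15.
Ideal SNR at N = 15: 6.02·15 + 1.76 = 92.1 dB.

92.1 dB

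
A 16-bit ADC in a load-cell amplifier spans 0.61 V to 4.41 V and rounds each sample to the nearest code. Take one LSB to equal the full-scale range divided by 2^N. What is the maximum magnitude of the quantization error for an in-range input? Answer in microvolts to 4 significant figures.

28.99 µV

Full-scale range = 4.41 V − (0.61 V) = 3.8 V.
One LSB is 3.8 V / 65536 = 57.9834 µV.
|e|_max = LSB/2 = 28.99 µV.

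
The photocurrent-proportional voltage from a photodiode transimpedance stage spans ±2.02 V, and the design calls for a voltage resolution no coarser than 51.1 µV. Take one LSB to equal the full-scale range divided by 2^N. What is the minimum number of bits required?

17 bits

Span: 2.02 V − (-2.02 V) = 4.04 V.
Levels needed ≥ 4.04/51.1 µV = 79060. 2^17 = 131072 suffices, so N_min = 17.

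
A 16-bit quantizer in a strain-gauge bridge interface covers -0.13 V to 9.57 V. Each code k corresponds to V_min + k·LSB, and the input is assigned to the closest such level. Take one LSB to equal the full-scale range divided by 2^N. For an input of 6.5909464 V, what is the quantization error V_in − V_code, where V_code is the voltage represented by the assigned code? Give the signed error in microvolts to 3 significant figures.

Span: 9.57 V − (-0.13 V) = 9.7 V. LSB = 9.7 V / 2^16 ≈ 148.0 µV.
(V_in − V_min)/LSB = (6.5909464 − (-0.13)) × 65536/9.7 = 45408.6539 → nearest code k = 45409.
V_code = V_min + k × range/2^16 = -0.13 + 45409 × 9.7/65536 = 6.5909976196 V.
Error = V_in − V_code = 6.5909464 − (6.5909976196) = −51.2 µV.

−51.2 µV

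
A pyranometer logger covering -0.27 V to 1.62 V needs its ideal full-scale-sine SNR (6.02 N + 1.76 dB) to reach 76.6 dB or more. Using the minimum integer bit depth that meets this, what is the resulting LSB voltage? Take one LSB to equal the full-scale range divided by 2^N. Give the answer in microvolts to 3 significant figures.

Full-scale range = 1.62 V − (-0.27 V) = 1.89 V.
Solving 6.02 N ≥ 76.6 − 1.76: N ≥ 12.432. Round up → N = 13.
One LSB is 1.89 V / 8192 = 231 µV.

231 µV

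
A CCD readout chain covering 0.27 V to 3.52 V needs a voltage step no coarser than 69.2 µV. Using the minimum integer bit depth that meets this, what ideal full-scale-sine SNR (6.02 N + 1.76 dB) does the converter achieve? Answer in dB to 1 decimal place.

Span: 3.52 V − (0.27 V) = 3.25 V.
Need 2^N ≥ 3.25 V / 69.2 µV = 46970 → N_min = 16.
6.02(16) + 1.76 = 98.08 dB.

98.1 dB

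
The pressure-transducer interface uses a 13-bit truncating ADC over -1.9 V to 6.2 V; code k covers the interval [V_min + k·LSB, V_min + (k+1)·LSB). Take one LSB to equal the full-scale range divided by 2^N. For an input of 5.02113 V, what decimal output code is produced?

The full-scale span is 6.2 − (-1.9) = 8.1 V. LSB = 8.1 V / 2^13 ≈ 0.9888 mV.
V_in − V_min = 5.02113 − (-1.9) = 6.92113 V.
Divide by LSB: 6.92113 × 8192/8.1 = 6999.7404.
Truncating gives code 6999.

6999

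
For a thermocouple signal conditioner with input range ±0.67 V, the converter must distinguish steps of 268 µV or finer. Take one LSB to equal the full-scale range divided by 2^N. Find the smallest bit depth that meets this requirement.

13 bits

Full-scale range = 0.67 V − (-0.67 V) = 1.34 V.
Need 2^N ≥ 1.34 V / 268 µV = 5000 → N_min = 13.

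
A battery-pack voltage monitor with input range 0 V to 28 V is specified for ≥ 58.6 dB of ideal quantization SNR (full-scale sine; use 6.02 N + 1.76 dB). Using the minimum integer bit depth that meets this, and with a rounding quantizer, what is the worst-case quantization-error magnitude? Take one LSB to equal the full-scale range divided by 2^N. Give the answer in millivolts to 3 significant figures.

Range is 28 V.
N ≥ (58.6 − 1.76)/6.02 = 9.442 → N_min = 10.
Step size = 28/1024 V = 27.344 mV.
Half an LSB is 13.7 mV.

13.7 mV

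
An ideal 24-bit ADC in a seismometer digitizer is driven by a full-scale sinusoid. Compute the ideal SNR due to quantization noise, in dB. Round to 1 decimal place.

SNR = 6.02·24 + 1.76 = 146.24 dB.

146.2 dB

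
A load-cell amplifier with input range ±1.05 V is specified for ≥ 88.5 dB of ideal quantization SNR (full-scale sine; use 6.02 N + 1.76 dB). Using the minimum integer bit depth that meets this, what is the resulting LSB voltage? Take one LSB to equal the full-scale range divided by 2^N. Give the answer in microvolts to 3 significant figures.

64.1 µV

Range = 1.05 − (-1.05) = 2.1 V.
Required N = ⌈(88.5 − 1.76)/6.02⌉ = ⌈14.409⌉ = 15.
LSB = 2.1 V / 2^15 = 64.1 µV.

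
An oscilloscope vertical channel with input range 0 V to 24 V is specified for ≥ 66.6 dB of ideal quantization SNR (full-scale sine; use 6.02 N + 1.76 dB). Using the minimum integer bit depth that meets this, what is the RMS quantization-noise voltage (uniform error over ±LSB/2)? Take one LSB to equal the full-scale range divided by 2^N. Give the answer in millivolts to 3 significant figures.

3.38 mV

V_FS = 24 V.
N ≥ (66.6 − 1.76)/6.02 = 10.771 → N_min = 11.
LSB = 24 V / 2^11 = 11.719 mV.
V_rms = LSB/√12 = 3.38 mV.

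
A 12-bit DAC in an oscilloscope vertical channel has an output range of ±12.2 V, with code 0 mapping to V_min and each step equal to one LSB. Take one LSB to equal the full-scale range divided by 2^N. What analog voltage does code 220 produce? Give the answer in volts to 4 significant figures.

Span: 12.2 V − (-12.2 V) = 24.4 V. LSB = 24.4 V / 2^12.
V_out = -12.2 + 220 × (24.4/4096) V
      = -12.2 V + 1.31055 V = -10.8895 V.

-10.89 V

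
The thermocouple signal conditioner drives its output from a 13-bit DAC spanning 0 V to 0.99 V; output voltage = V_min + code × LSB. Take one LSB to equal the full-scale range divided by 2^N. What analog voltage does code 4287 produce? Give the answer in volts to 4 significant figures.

V_FS = 0.99 V. LSB = 0.99 V / 2^13.
V_out = 0 + 4287 × (0.99/8192) V
      = 0 V + 0.518082 V = 0.518082 V.

0.5181 V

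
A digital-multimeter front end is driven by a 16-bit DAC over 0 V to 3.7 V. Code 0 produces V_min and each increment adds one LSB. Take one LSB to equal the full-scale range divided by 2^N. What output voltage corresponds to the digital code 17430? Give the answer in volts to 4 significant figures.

V_FS = 3.7 V. LSB = 3.7 V / 2^16.
V_out = V_min + code × LSB = 0 V + 17430 × 3.7 V / 65536
      = 0 V + 0.984055 V = 0.984055 V.

0.9841 V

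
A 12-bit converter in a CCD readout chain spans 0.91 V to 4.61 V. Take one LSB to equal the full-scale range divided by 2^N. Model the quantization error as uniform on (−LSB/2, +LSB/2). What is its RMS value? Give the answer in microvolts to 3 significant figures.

Full-scale range = 4.61 V − (0.91 V) = 3.7 V.
Step size = 3.7/4096 V = 0.90332 mV.
σ_q = LSB/√12 = 0.90332 mV/3.4641 = 261 µV.

261 µV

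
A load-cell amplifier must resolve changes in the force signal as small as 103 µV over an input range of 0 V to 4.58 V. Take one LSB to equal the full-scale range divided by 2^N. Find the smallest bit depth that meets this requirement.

Full-scale range = 4.58 V.
Required number of levels: 4.58/103 µV = 44466; smallest N with 2^N ≥ that is 16.

16 bits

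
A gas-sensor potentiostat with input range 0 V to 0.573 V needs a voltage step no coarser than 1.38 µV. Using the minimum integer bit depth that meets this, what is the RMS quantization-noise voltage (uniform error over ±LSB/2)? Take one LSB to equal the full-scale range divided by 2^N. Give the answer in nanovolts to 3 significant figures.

Full-scale range = 0.573 V.
Levels needed ≥ 0.573/1.38 µV = 415200. 2^19 = 524288 suffices, so N_min = 19.
One LSB is 0.573 V / 524288 = 1.0929 µV.
σ_q = LSB/√12 = 1.0929 µV/3.4641 = 315 nV.

315 nV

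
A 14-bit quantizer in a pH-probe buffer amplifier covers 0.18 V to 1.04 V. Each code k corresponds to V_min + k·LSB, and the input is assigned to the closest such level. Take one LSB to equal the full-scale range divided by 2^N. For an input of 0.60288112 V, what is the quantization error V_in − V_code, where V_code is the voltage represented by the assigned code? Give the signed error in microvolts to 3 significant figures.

+19.8 µV

Full-scale range = 1.04 V − (0.18 V) = 0.86 V. LSB = 0.86 V / 2^14 ≈ 52.49 µV.
(0.60288112 − (0.18)) / LSB = 0.42288112 × 16384/0.86 = 8056.3771. Nearest integer: k = 8056.
V_code = V_min + k × range/2^14 = 0.18 + 8056 × 0.86/16384 = 0.60286132813 V.
e = 0.60288112 − (0.60286132813) = +19.8 µV.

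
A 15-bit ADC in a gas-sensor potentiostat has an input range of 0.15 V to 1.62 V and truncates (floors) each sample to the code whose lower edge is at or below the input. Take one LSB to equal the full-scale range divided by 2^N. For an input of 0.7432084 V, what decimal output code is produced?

Span: 1.62 V − (0.15 V) = 1.47 V. LSB = 1.47 V / 2^15 ≈ 44.86 µV.
V_in − V_min = 0.7432084 − (0.15) = 0.5932084 V.
Divide by LSB: 0.5932084 × 32768/1.47 = 13223.3013.
Truncating gives code 13223.

13223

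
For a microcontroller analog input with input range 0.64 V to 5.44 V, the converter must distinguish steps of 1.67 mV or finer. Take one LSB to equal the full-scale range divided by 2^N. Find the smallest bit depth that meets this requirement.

Span: 5.44 V − (0.64 V) = 4.8 V.
4.8 V / 1.67 mV = 2874. Since 2^11 = 2048 and 2^12 = 4096, N = 12.

12 bits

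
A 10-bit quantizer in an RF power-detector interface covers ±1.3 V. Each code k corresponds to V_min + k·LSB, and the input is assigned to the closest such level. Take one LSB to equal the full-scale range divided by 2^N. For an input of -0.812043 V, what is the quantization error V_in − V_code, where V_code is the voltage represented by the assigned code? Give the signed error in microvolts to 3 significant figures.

+457 µV

Full-scale range = 1.3 V − (-1.3 V) = 2.6 V. LSB = 2.6 V / 2^10 ≈ 2.539 mV.
Position in LSBs: (-0.812043 − (-1.3)) × 1024/2.6 = 192.1800; rounding gives k = 192.
V_code = V_min + k × range/2^10 = -1.3 + 192 × 2.6/1024 = -0.8125000000 V.
e = -0.812043 − (-0.8125000000) = +457 µV.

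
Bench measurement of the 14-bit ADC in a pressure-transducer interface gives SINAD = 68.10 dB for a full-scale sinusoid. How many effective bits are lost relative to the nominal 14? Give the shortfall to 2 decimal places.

Effective bits = (68.10 − 1.76)/6.02 = 11.0199.
Shortfall = 14 − 11.0199 = 2.9801 bits.

2.98 bits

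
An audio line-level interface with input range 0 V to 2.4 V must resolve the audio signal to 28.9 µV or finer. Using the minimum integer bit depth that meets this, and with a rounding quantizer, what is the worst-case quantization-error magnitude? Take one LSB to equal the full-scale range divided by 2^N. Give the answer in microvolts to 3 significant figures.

Range is 2.4 V.
Levels needed ≥ 2.4/28.9 µV = 83040. 2^17 = 131072 suffices, so N_min = 17.
LSB = 2.4 V / 2^17 = 18.311 µV.
Max error for round-to-nearest is LSB/2 = 9.16 µV.

9.16 µV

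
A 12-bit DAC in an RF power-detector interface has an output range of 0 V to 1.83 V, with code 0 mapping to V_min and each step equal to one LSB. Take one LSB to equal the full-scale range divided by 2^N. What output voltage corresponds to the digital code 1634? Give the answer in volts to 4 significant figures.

0.7300 V

Full-scale range = 1.83 V. LSB = 1.83 V / 2^12.
V_out = V_min + code × LSB = 0 V + 1634 × 1.83 V / 4096
      = 0 V + 0.730034 V = 0.730034 V.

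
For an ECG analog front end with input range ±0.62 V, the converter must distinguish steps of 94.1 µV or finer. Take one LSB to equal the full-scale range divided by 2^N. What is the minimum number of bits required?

14 bits

Range = 0.62 − (-0.62) = 1.24 V.
Levels needed ≥ 1.24/94.1 µV = 13180. 2^14 = 16384 suffices, so N_min = 14.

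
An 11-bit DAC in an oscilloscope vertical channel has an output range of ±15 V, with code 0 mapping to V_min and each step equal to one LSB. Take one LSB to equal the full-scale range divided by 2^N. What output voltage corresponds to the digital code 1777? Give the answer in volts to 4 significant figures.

Range = 15 − (-15) = 30 V. LSB = 30 V / 2^11.
V_out = V_min + code × LSB = -15 V + 1777 × 30 V / 2048
      = -15 V + 26.0303 V = 11.0303 V.

11.03 V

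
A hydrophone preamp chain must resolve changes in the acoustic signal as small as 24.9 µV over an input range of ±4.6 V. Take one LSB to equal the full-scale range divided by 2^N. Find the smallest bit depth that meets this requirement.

19 bits

Range = 4.6 − (-4.6) = 9.2 V.
9.2 V / 24.9 µV = 369500. Since 2^18 = 262144 and 2^19 = 524288, N = 19.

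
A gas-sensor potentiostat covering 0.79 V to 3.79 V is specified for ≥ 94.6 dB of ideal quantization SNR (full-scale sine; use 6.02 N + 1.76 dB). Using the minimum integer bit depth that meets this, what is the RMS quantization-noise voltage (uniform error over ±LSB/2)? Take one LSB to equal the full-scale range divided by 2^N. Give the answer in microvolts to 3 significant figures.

Span: 3.79 V − (0.79 V) = 3 V.
6.02 N + 1.76 ≥ 94.6 gives N ≥ 15.422, so the minimum integer is 16.
LSB = 3 V ÷ 2^16 = 3/65536 V = 45.776 µV.
V_rms = LSB/√12 = 13.2 µV.

13.2 µV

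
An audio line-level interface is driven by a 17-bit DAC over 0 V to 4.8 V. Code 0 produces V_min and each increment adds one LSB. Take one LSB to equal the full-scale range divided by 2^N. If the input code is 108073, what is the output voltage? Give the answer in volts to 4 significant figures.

Full-scale range = 4.8 V. LSB = 4.8 V / 2^17.
Output = V_min + (108073/131072) × range = 0 + 0.824532 × 4.8 V
      = 0 + 3.95775 = 3.95775 V.

3.958 V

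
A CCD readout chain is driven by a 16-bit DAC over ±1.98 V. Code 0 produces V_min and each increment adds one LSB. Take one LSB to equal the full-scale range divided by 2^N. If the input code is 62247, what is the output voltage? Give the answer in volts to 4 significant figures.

1.781 V

Full-scale range = 1.98 V − (-1.98 V) = 3.96 V. LSB = 3.96 V / 2^16.
V_out = -1.98 + 62247 × (3.96/65536) V
      = -1.98 + 3.76126 = 1.78126 V.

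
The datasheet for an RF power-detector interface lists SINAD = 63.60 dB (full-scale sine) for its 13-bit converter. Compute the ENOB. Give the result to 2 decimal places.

ENOB = (63.60 − 1.76)/6.02 = 10.2724 bits.

10.27 bits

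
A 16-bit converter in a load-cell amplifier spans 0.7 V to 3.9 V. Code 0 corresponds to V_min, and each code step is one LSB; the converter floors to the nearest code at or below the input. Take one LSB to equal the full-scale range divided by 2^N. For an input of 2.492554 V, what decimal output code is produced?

36711

Range = 3.9 − (0.7) = 3.2 V. LSB = 3.2 V / 2^16 ≈ 48.83 µV.
code = ⌊(V_in − V_min)/LSB⌋ = ⌊(V_in − V_min) × 2^16 / range⌋
     = ⌊(2.492554 − (0.7)) × 65536 / 3.2⌋ = ⌊1.792554 × 65536/3.2⌋
     = ⌊36711.506⌋ = 36711.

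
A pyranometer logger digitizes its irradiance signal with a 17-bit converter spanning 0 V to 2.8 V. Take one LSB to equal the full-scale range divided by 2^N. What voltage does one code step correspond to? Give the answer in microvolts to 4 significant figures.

V_FS = 2.8 V.
2^17 = 131072 levels.
One LSB is 2.8 V / 131072 = 21.36 µV.

21.36 µV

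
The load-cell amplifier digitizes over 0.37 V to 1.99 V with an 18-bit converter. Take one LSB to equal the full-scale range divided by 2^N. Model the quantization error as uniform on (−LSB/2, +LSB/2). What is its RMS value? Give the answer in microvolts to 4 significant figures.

The full-scale span is 1.99 − (0.37) = 1.62 V.
One LSB is 1.62 V / 262144 = 6.17981 µV.
For a uniform distribution on [−LSB/2, +LSB/2], V_rms = LSB/√12 = 6.17981 µV/3.4641 = 1.784 µV.

1.784 µV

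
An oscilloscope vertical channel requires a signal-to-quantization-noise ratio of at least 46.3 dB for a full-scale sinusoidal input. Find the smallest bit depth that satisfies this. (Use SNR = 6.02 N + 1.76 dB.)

8 bits

6.02 N + 1.76 ≥ 46.3 gives N ≥ 7.399, so the minimum integer is 8.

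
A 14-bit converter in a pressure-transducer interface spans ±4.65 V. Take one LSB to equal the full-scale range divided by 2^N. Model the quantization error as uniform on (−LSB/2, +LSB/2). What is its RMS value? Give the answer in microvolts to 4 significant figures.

Range = 4.65 − (-4.65) = 9.3 V.
Step size = 9.3/16384 V = 0.567627 mV.
For a uniform distribution on [−LSB/2, +LSB/2], V_rms = LSB/√12 = 0.567627 mV/3.4641 = 163.9 µV.

163.9 µV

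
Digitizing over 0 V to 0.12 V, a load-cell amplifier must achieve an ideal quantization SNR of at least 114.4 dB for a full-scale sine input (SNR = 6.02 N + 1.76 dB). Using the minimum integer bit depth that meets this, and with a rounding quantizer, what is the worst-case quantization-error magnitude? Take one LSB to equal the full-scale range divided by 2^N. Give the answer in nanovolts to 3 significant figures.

V_FS = 0.12 V.
Solving 6.02 N ≥ 114.4 − 1.76: N ≥ 18.711. Round up → N = 19.
One LSB is 0.12 V / 524288 = 228.88 nV.
|e|_max = LSB/2 = 114 nV.

114 nV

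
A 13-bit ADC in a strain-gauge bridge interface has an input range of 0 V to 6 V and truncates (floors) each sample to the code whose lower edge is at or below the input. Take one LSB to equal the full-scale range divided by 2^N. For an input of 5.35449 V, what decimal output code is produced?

7310

Span = 6 V. LSB = 6 V / 2^13 ≈ 0.7324 mV.
code = ⌊(V_in − V_min)/LSB⌋ = ⌊(V_in − V_min) × 2^13 / range⌋
     = ⌊(5.35449 − (0)) × 8192 / 6⌋ = ⌊5.35449 × 8192/6⌋
     = ⌊7310.664⌋ = 7310.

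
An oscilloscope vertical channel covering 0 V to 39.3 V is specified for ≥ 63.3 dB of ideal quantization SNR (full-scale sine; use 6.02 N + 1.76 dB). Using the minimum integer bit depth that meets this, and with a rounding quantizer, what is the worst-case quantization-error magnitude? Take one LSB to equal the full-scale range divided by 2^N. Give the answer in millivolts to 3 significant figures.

Span = 39.3 V.
6.02 N + 1.76 ≥ 63.3 gives N ≥ 10.223, so the minimum integer is 11.
Step size = 39.3/2048 V = 19.189 mV.
Half an LSB is 9.59 mV.

9.59 mV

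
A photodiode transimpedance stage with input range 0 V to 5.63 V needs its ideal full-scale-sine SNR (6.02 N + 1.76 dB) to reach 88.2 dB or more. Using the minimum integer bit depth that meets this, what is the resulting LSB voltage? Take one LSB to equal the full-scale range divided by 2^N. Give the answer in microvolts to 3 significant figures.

172 µV

Full-scale range = 5.63 V.
Solving 6.02 N ≥ 88.2 − 1.76: N ≥ 14.359. Round up → N = 15.
LSB = 5.63 V / 2^15 = 172 µV.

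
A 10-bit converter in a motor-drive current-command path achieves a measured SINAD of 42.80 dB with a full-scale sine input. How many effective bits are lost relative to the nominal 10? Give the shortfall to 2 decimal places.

N_eff = (42.80 − 1.76)/6.02 = 6.8173 bits.
Lost resolution: 10 − 6.8173 = 3.1827 bits.

3.18 bits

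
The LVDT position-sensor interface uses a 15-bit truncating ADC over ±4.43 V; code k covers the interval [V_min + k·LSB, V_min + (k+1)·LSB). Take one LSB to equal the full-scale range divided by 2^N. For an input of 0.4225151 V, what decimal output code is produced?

17946

Range = 4.43 − (-4.43) = 8.86 V. LSB = 8.86 V / 2^15 ≈ 270.4 µV.
V_in − V_min = 0.4225151 − (-4.43) = 4.8525151 V.
Divide by LSB: 4.8525151 × 32768/8.86 = 17946.6382.
Truncating gives code 17946.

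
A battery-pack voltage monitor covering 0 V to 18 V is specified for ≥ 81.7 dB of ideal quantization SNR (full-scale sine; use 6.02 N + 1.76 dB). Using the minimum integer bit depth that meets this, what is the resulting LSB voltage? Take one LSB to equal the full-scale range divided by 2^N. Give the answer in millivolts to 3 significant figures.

Span = 18 V.
N ≥ (81.7 − 1.76)/6.02 = 13.279 → N_min = 14.
LSB = 18 V / 2^14 = 1.10 mV.

1.10 mV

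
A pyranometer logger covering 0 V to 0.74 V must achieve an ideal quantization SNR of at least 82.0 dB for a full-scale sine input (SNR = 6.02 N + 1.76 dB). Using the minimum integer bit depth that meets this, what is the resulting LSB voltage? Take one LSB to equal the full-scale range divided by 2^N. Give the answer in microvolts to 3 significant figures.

45.2 µV

V_FS = 0.74 V.
6.02 N + 1.76 ≥ 82.0 gives N ≥ 13.329, so the minimum integer is 14.
LSB = 0.74 V / 2^14 = 45.2 µV.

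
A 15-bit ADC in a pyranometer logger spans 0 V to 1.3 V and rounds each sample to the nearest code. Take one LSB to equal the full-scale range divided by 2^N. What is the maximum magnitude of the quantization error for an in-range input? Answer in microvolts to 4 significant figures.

19.84 µV

Span = 1.3 V.
LSB = 1.3 V ÷ 2^15 = 1.3/32768 V = 39.6729 µV.
Worst-case error for round-to-nearest is half an LSB: 19.84 µV.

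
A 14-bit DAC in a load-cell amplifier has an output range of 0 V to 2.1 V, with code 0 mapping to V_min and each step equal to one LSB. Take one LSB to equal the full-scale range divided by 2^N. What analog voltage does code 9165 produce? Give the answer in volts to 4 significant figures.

1.175 V

Span = 2.1 V. LSB = 2.1 V / 2^14.
V_out = V_min + code × LSB = 0 V + 9165 × 2.1 V / 16384
      = 0 V + 1.17471 V = 1.17471 V.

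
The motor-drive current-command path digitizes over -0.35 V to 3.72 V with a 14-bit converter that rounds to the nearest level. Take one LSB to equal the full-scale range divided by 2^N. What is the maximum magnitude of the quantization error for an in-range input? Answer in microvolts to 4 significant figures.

Range = 3.72 − (-0.35) = 4.07 V.
LSB = 4.07 V / 2^14 = 248.413 µV.
Worst-case error for round-to-nearest is half an LSB: 124.2 µV.

124.2 µV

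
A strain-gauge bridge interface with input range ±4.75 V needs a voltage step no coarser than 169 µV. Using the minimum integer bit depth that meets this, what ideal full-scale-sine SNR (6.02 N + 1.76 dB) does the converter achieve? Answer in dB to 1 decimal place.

Full-scale range = 4.75 V − (-4.75 V) = 9.5 V.
9.5 V / 169 µV = 56210. Since 2^15 = 32768 and 2^16 = 65536, N = 16.
SNR = 6.02 × 16 + 1.76 = 98.08 dB.

98.1 dB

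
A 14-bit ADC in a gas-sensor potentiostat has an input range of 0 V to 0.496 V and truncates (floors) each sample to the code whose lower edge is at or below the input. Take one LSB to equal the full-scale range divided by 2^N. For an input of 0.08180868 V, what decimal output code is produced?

Full-scale range = 0.496 V. LSB = 0.496 V / 2^14 ≈ 30.27 µV.
code = ⌊(V_in − V_min)/LSB⌋ = ⌊(V_in − V_min) × 2^14 / range⌋
     = ⌊(0.08180868 − (0)) × 16384 / 0.496⌋ = ⌊0.08180868 × 16384/0.496⌋
     = ⌊2702.325⌋ = 2702.

2702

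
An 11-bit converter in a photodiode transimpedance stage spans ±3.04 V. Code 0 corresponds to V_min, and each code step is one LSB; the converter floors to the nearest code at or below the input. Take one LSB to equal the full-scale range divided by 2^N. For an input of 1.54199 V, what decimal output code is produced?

1543

The full-scale span is 3.04 − (-3.04) = 6.08 V. LSB = 6.08 V / 2^11 ≈ 2.969 mV.
V_in − V_min = 1.54199 − (-3.04) = 4.58199 V.
Divide by LSB: 4.58199 × 2048/6.08 = 1543.4072.
Truncating gives code 1543.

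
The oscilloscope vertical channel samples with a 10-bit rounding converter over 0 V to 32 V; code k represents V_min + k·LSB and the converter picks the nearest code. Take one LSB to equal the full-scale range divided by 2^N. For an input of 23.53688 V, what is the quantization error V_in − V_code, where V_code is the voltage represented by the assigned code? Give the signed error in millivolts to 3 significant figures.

+5.63 mV

Full-scale range = 32 V. LSB = 32 V / 2^10 ≈ 31.25 mV.
(V_in − V_min)/LSB = (23.53688 − (0)) × 1024/32 = 753.1802 → nearest code k = 753.
V_code = 0 + (753/1024) × 32 = 23.53125000 V.
Error = V_in − V_code = 23.53688 − (23.53125000) = +5.63 mV.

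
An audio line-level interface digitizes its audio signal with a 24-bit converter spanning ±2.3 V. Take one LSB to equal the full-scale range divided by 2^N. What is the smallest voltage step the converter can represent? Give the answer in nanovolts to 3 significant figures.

274 nV

Full-scale range = 2.3 V − (-2.3 V) = 4.6 V.
2^24 = 16777216 levels.
LSB = 4.6 V ÷ 2^24 = 4.6/16777216 V = 274 nV.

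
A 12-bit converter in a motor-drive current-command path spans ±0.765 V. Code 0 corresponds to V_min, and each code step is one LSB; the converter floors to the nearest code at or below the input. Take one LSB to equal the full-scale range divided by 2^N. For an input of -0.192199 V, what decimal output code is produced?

The full-scale span is 0.765 − (-0.765) = 1.53 V. LSB = 1.53 V / 2^12 ≈ 373.5 µV.
V_in − V_min = -0.192199 − (-0.765) = 0.572801 V.
Divide by LSB: 0.572801 × 4096/1.53 = 1533.4594.
Truncating gives code 1533.

1533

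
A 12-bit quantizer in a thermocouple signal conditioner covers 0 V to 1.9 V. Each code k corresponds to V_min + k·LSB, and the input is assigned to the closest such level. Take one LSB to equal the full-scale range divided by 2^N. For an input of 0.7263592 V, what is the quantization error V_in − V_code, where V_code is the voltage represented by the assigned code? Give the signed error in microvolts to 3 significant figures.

−56.8 µV

V_FS = 1.9 V. LSB = 1.9 V / 2^12 ≈ 463.9 µV.
(0.7263592 − (0)) / LSB = 0.7263592 × 4096/1.9 = 1565.8775. Nearest integer: k = 1566.
V_code = 0 + (1566/4096) × 1.9 = 0.7264160156 V.
V_in − V_code = 0.7263592 − (0.7264160156) = −56.8 µV.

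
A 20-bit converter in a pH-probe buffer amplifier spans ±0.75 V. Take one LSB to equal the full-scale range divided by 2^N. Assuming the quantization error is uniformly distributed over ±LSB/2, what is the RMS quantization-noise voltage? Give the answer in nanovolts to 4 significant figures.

413.0 nV

Span: 0.75 V − (-0.75 V) = 1.5 V.
LSB = 1.5 V / 2^20 = 1.43051 µV.
σ_q = LSB/√12 = 1.43051 µV/3.4641 = 413.0 nV.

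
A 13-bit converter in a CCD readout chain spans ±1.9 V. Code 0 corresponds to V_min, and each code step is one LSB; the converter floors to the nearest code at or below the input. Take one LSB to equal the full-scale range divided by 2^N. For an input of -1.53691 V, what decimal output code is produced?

782

The full-scale span is 1.9 − (-1.9) = 3.8 V. LSB = 3.8 V / 2^13 ≈ 463.9 µV.
(V_in − V_min) × 2^13/range = (-1.53691 − (-1.9)) × 8192/3.8 = 782.746.
Floor → code = 782.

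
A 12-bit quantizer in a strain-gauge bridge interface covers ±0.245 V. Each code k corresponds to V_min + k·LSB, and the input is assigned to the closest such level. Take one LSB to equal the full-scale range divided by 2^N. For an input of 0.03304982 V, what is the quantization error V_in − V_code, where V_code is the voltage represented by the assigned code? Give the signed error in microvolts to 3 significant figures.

+32.2 µV

Range = 0.245 − (-0.245) = 0.49 V. LSB = 0.49 V / 2^12 ≈ 119.6 µV.
(V_in − V_min)/LSB = (0.03304982 − (-0.245)) × 4096/0.49 = 2324.2695 → nearest code k = 2324.
Reconstructed level: -0.245 + 2324 × 0.49/4096 V = 0.03301757813 V.
V_in − V_code = 0.03304982 − (0.03301757813) = +32.2 µV.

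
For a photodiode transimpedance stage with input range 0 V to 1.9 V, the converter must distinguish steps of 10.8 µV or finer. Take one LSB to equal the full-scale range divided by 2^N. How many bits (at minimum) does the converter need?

18 bits

Span = 1.9 V.
1.9 V / 10.8 µV = 175900. Since 2^17 = 131072 and 2^18 = 262144, N = 18.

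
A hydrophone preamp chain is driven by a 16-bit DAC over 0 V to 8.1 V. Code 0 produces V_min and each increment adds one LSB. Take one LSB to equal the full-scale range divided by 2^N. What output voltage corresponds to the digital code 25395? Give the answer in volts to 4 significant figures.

V_FS = 8.1 V. LSB = 8.1 V / 2^16.
V_out = 0 + 25395 × (8.1/65536) V
      = 0 V + 3.13873 V = 3.13873 V.

3.139 V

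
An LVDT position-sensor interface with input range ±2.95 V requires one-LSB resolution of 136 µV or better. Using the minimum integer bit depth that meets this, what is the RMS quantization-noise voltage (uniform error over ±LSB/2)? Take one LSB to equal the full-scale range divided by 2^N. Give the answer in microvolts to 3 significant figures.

26.0 µV

The full-scale span is 2.95 − (-2.95) = 5.9 V.
Levels needed ≥ 5.9/136 µV = 43380. 2^16 = 65536 suffices, so N_min = 16.
LSB = 5.9 V / 2^16 = 90.027 µV.
σ_q = LSB/√12 = 90.027 µV/3.4641 = 26.0 µV.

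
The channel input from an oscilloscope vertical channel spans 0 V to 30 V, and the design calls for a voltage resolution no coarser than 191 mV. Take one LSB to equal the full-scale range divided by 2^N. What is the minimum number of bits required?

V_FS = 30 V.
Levels needed ≥ 30/191 mV = 157.1. 2^8 = 256 suffices, so N_min = 8.

8 bits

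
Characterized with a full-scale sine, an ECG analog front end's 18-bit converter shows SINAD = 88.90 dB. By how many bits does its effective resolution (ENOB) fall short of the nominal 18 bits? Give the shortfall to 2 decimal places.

3.52 bits

Effective bits = (88.90 − 1.76)/6.02 = 14.4751.
Lost resolution: 18 − 14.4751 = 3.5249 bits.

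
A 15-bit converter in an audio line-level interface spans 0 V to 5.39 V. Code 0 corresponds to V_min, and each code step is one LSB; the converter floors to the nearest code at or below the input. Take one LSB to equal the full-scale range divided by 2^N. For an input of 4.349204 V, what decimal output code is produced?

Full-scale range = 5.39 V. LSB = 5.39 V / 2^15 ≈ 164.5 µV.
V_in − V_min = 4.349204 − (0) = 4.349204 V.
Divide by LSB: 4.349204 × 32768/5.39 = 26440.5782.
Truncating gives code 26440.

26440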